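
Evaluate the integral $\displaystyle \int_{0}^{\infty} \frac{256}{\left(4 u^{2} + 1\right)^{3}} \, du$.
$24 \pi$

Recall the elementary integral
$$J(a) = \int_{0}^{\infty} \frac{4}{a^{2} + u^{2}} \, du = \frac{2 \pi}{a}.$$

Differentiating under the integral sign with respect to $a$,
$$\frac{dJ}{da} = \int_{0}^{\infty} - \frac{8 a}{\left(a^{2} + u^{2}\right)^{2}} \, du = - \frac{2 \pi}{a^{2}},$$
so $\int_{0}^{\infty} \frac{4}{\left(a^{2} + u^{2}\right)^{2}} \, du = \frac{\pi}{a^{3}}$.

Repeating — each differentiation of $1/(u^2+a^2)^j$ produces $-2ja/(u^2+a^2)^{j+1}$ — and dividing through by $-2ja$ at each step yields, after $2$ differentiations in total,
$$\int_{0}^{\infty} \frac{4}{\left(a^{2} + u^{2}\right)^{3}} \, du = \frac{3 \pi}{4 a^{5}}.$$

Setting $a = \frac{1}{2}$:
$$I = 24 \pi.$$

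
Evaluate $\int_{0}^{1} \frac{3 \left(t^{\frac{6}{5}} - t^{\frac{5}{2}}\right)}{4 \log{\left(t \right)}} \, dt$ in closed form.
$\log{\left(\frac{22^{\frac{3}{4}} \sqrt[4]{35}}{35} \right)}$

Consider the one-parameter family: let $I(a) = \int_{0}^{1} \frac{3 \left(t^{\frac{6}{5}} - t^{a}\right)}{4 \log{\left(t \right)}} \, dt$.

Since $\dfrac{\partial}{\partial a}\,t^{a} = t^{a} \ln t$, the $\ln t$ in the denominator cancels and
$$\frac{dI}{da} = \int_{0}^{1} - \frac{3}{4} t^{a} \, dt = - \frac{3}{4} \left[\frac{t^{a+1}}{a+1}\right]_0^1 = - \frac{3}{4 a + 4}.$$

Integrating with respect to $a$ gives $I(a) = - \frac{3 \log{\left(a + 1 \right)}}{4} - \frac{3 \log{\left(5 \right)}}{4} + \frac{3 \log{\left(11 \right)}}{4} + C$.

At $a = \frac{6}{5}$ the integrand is identically $0$, so $I(\frac{6}{5}) = 0$. The closed form gives $0$, hence $C = 0$.

Setting $a = \frac{5}{2}$:
$$I = \log{\left(\frac{22^{\frac{3}{4}} \sqrt[4]{35}}{35} \right)}.$$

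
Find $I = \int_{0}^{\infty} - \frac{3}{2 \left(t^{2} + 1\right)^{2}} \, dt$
$- \frac{3 \pi}{8}$

Recall the elementary integral
$$J(a) = \int_{0}^{\infty} - \frac{3}{2 \left(a^{2} + t^{2}\right)} \, dt = - \frac{3 \pi}{4 a}.$$

Differentiating under the integral sign with respect to $a$,
$$\frac{dJ}{da} = \int_{0}^{\infty} \frac{3 a}{\left(a^{2} + t^{2}\right)^{2}} \, dt = \frac{3 \pi}{4 a^{2}},$$
so $\int_{0}^{\infty} - \frac{3}{2 \left(a^{2} + t^{2}\right)^{2}} \, dt = - \frac{3 \pi}{8 a^{3}}$.

Setting $a = 1$:
$$I = - \frac{3 \pi}{8}.$$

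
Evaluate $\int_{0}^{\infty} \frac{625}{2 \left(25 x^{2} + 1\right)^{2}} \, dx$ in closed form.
$\frac{125 \pi}{8}$

Recall the elementary integral
$$J(a) = \int_{0}^{\infty} \frac{1}{2 \left(a^{2} + x^{2}\right)} \, dx = \frac{\pi}{4 a}.$$

Differentiating under the integral sign with respect to $a$,
$$\frac{dJ}{da} = \int_{0}^{\infty} - \frac{a}{\left(a^{2} + x^{2}\right)^{2}} \, dx = - \frac{\pi}{4 a^{2}},$$
so $\int_{0}^{\infty} \frac{1}{2 \left(a^{2} + x^{2}\right)^{2}} \, dx = \frac{\pi}{8 a^{3}}$.

Setting $a = \frac{1}{5}$:
$$I = \frac{125 \pi}{8}.$$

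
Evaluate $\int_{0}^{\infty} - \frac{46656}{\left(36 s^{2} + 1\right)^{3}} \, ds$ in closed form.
$- 1458 \pi$

Begin with the known result
$$J(a) = \int_{0}^{\infty} - \frac{1}{a^{2} + s^{2}} \, ds = - \frac{\pi}{2 a}.$$

Differentiating under the integral sign with respect to $a$,
$$\frac{dJ}{da} = \int_{0}^{\infty} \frac{2 a}{\left(a^{2} + s^{2}\right)^{2}} \, ds = \frac{\pi}{2 a^{2}},$$
so $\int_{0}^{\infty} - \frac{1}{\left(a^{2} + s^{2}\right)^{2}} \, ds = - \frac{\pi}{4 a^{3}}$.

Repeating — each differentiation of $1/(s^2+a^2)^j$ produces $-2ja/(s^2+a^2)^{j+1}$ — and dividing through by $-2ja$ at each step yields, after $2$ differentiations in total,
$$\int_{0}^{\infty} - \frac{1}{\left(a^{2} + s^{2}\right)^{3}} \, ds = - \frac{3 \pi}{16 a^{5}}.$$

Setting $a = \frac{1}{6}$:
$$I = - 1458 \pi.$$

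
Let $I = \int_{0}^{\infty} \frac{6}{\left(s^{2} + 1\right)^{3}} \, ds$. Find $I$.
$\frac{9 \pi}{8}$

Start from the standard arctangent integral
$$J(a) = \int_{0}^{\infty} \frac{6}{a^{2} + s^{2}} \, ds = \frac{3 \pi}{a}.$$

Differentiating under the integral sign with respect to $a$,
$$\frac{dJ}{da} = \int_{0}^{\infty} - \frac{12 a}{\left(a^{2} + s^{2}\right)^{2}} \, ds = - \frac{3 \pi}{a^{2}},$$
so $\int_{0}^{\infty} \frac{6}{\left(a^{2} + s^{2}\right)^{2}} \, ds = \frac{3 \pi}{2 a^{3}}$.

Repeating — each differentiation of $1/(s^2+a^2)^j$ produces $-2ja/(s^2+a^2)^{j+1}$ — and dividing through by $-2ja$ at each step yields, after $2$ differentiations in total,
$$\int_{0}^{\infty} \frac{6}{\left(a^{2} + s^{2}\right)^{3}} \, ds = \frac{9 \pi}{8 a^{5}}.$$

Setting $a = 1$:
$$I = \frac{9 \pi}{8}.$$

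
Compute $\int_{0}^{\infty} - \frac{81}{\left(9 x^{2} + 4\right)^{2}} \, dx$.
$- \frac{27 \pi}{32}$

Begin with the known result
$$J(a) = \int_{0}^{\infty} - \frac{1}{a^{2} + x^{2}} \, dx = - \frac{\pi}{2 a}.$$

Differentiating under the integral sign with respect to $a$,
$$\frac{dJ}{da} = \int_{0}^{\infty} \frac{2 a}{\left(a^{2} + x^{2}\right)^{2}} \, dx = \frac{\pi}{2 a^{2}},$$
so $\int_{0}^{\infty} - \frac{1}{\left(a^{2} + x^{2}\right)^{2}} \, dx = - \frac{\pi}{4 a^{3}}$.

Setting $a = \frac{2}{3}$:
$$I = - \frac{27 \pi}{32}.$$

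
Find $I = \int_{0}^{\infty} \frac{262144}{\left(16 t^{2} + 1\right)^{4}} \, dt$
$10240 \pi$

Recall the elementary integral
$$J(a) = \int_{0}^{\infty} \frac{4}{a^{2} + t^{2}} \, dt = \frac{2 \pi}{a}.$$

Differentiating under the integral sign with respect to $a$,
$$\frac{dJ}{da} = \int_{0}^{\infty} - \frac{8 a}{\left(a^{2} + t^{2}\right)^{2}} \, dt = - \frac{2 \pi}{a^{2}},$$
so $\int_{0}^{\infty} \frac{4}{\left(a^{2} + t^{2}\right)^{2}} \, dt = \frac{\pi}{a^{3}}$.

Repeating — each differentiation of $1/(t^2+a^2)^j$ produces $-2ja/(t^2+a^2)^{j+1}$ — and dividing through by $-2ja$ at each step yields, after $3$ differentiations in total,
$$\int_{0}^{\infty} \frac{4}{\left(a^{2} + t^{2}\right)^{4}} \, dt = \frac{5 \pi}{8 a^{7}}.$$

Setting $a = \frac{1}{4}$:
$$I = 10240 \pi.$$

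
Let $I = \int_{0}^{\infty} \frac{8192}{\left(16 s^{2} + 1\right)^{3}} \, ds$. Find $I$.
$384 \pi$

Begin with the known result
$$J(a) = \int_{0}^{\infty} \frac{2}{a^{2} + s^{2}} \, ds = \frac{\pi}{a}.$$

Differentiating under the integral sign with respect to $a$,
$$\frac{dJ}{da} = \int_{0}^{\infty} - \frac{4 a}{\left(a^{2} + s^{2}\right)^{2}} \, ds = - \frac{\pi}{a^{2}},$$
so $\int_{0}^{\infty} \frac{2}{\left(a^{2} + s^{2}\right)^{2}} \, ds = \frac{\pi}{2 a^{3}}$.

Repeating — each differentiation of $1/(s^2+a^2)^j$ produces $-2ja/(s^2+a^2)^{j+1}$ — and dividing through by $-2ja$ at each step yields, after $2$ differentiations in total,
$$\int_{0}^{\infty} \frac{2}{\left(a^{2} + s^{2}\right)^{3}} \, ds = \frac{3 \pi}{8 a^{5}}.$$

Setting $a = \frac{1}{4}$:
$$I = 384 \pi.$$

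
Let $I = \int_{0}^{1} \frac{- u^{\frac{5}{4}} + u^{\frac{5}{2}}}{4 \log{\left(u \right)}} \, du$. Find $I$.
$- \frac{\log{\left(3 \right)}}{2} + \frac{\log{\left(14 \right)}}{4}$

Introduce a parameter $a$ in the exponent: let $I(a) = \int_{0}^{1} \frac{u^{\frac{5}{2}} - u^{a}}{4 \log{\left(u \right)}} \, du$.

Since $\dfrac{\partial}{\partial a}\,u^{a} = u^{a} \ln u$, the $\ln u$ in the denominator cancels and
$$\frac{dI}{da} = \int_{0}^{1} - \frac{1}{4} u^{a} \, du = - \frac{1}{4} \left[\frac{u^{a+1}}{a+1}\right]_0^1 = - \frac{1}{4 a + 4}.$$

Integrating with respect to $a$ gives $I(a) = - \frac{\log{\left(a + 1 \right)}}{4} - \frac{\log{\left(2 \right)}}{4} + \frac{\log{\left(7 \right)}}{4} + C$.

At $a = \frac{5}{2}$ the integrand is identically $0$, so $I(\frac{5}{2}) = 0$. The closed form gives $0$, hence $C = 0$.

Setting $a = \frac{5}{4}$:
$$I = - \frac{\log{\left(3 \right)}}{2} + \frac{\log{\left(14 \right)}}{4}.$$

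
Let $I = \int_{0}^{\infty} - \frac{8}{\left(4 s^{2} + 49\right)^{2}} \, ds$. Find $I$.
$- \frac{\pi}{343}$

Start from the standard arctangent integral
$$J(a) = \int_{0}^{\infty} - \frac{1}{2 \left(a^{2} + s^{2}\right)} \, ds = - \frac{\pi}{4 a}.$$

Differentiating under the integral sign with respect to $a$,
$$\frac{dJ}{da} = \int_{0}^{\infty} \frac{a}{\left(a^{2} + s^{2}\right)^{2}} \, ds = \frac{\pi}{4 a^{2}},$$
so $\int_{0}^{\infty} - \frac{1}{2 \left(a^{2} + s^{2}\right)^{2}} \, ds = - \frac{\pi}{8 a^{3}}$.

Setting $a = \frac{7}{2}$:
$$I = - \frac{\pi}{343}.$$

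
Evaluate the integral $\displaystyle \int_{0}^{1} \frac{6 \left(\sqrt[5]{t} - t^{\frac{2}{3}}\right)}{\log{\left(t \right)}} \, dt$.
$- \log{\left(\frac{244140625}{34012224} \right)}$

Replace the exponent $\frac{2}{3}$ by a parameter $a$: let $I(a) = \int_{0}^{1} \frac{6 \left(\sqrt[5]{t} - t^{a}\right)}{\log{\left(t \right)}} \, dt$.

Since $\dfrac{\partial}{\partial a}\,t^{a} = t^{a} \ln t$, the $\ln t$ in the denominator cancels and
$$\frac{dI}{da} = \int_{0}^{1} -6 t^{a} \, dt = -6 \left[\frac{t^{a+1}}{a+1}\right]_0^1 = - \frac{6}{a + 1}.$$

Integrating with respect to $a$ gives $I(a) = - \log{\left(\frac{15625 \left(a + 1\right)^{6}}{46656} \right)} + C$.

At $a = \frac{1}{5}$ the integrand is identically $0$, so $I(\frac{1}{5}) = 0$. The closed form gives $0$, hence $C = 0$.

Setting $a = \frac{2}{3}$:
$$I = - \log{\left(\frac{244140625}{34012224} \right)}.$$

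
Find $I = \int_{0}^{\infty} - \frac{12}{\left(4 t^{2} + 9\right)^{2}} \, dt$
$- \frac{\pi}{18}$

Recall the elementary integral
$$J(a) = \int_{0}^{\infty} - \frac{3}{4 \left(a^{2} + t^{2}\right)} \, dt = - \frac{3 \pi}{8 a}.$$

Differentiating under the integral sign with respect to $a$,
$$\frac{dJ}{da} = \int_{0}^{\infty} \frac{3 a}{2 \left(a^{2} + t^{2}\right)^{2}} \, dt = \frac{3 \pi}{8 a^{2}},$$
so $\int_{0}^{\infty} - \frac{3}{4 \left(a^{2} + t^{2}\right)^{2}} \, dt = - \frac{3 \pi}{16 a^{3}}$.

Setting $a = \frac{3}{2}$:
$$I = - \frac{\pi}{18}.$$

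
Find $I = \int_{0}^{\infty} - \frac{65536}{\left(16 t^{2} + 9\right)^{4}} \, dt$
$- \frac{2560 \pi}{2187}$

Recall the elementary integral
$$J(a) = \int_{0}^{\infty} - \frac{1}{a^{2} + t^{2}} \, dt = - \frac{\pi}{2 a}.$$

Differentiating under the integral sign with respect to $a$,
$$\frac{dJ}{da} = \int_{0}^{\infty} \frac{2 a}{\left(a^{2} + t^{2}\right)^{2}} \, dt = \frac{\pi}{2 a^{2}},$$
so $\int_{0}^{\infty} - \frac{1}{\left(a^{2} + t^{2}\right)^{2}} \, dt = - \frac{\pi}{4 a^{3}}$.

Repeating — each differentiation of $1/(t^2+a^2)^j$ produces $-2ja/(t^2+a^2)^{j+1}$ — and dividing through by $-2ja$ at each step yields, after $3$ differentiations in total,
$$\int_{0}^{\infty} - \frac{1}{\left(a^{2} + t^{2}\right)^{4}} \, dt = - \frac{5 \pi}{32 a^{7}}.$$

Setting $a = \frac{3}{4}$:
$$I = - \frac{2560 \pi}{2187}.$$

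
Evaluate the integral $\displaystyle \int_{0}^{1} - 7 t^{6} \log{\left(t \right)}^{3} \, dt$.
$\frac{6}{343}$

Begin with the known integral
$$J(a) = \int_{0}^{1} - 7 t^{a} \, dt = - \frac{7}{a + 1}.$$

Differentiating under the integral sign brings down a factor of $\ln t$:
$$\frac{dJ}{da} = \int_{0}^{1} - 7 t^{a} \log{\left(t \right)} \, dt = \frac{7}{\left(a + 1\right)^{2}}.$$

Repeating $3$ times in total — each differentiation brings down another $\ln t$ — gives
$$\frac{d^{3}J}{da^{3}} = \int_{0}^{1} - 7 t^{a} \log{\left(t \right)}^{3} \, dt = \frac{42}{\left(a + 1\right)^{4}},$$
and the integrand here is exactly the target integrand, so $I = \frac{42}{\left(a + 1\right)^{4}}$.

Setting $a = 6$:
$$I = \frac{6}{343}.$$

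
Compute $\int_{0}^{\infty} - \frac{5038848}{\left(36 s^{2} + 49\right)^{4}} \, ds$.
$- \frac{131220 \pi}{823543}$

Start from the standard arctangent integral
$$J(a) = \int_{0}^{\infty} - \frac{3}{a^{2} + s^{2}} \, ds = - \frac{3 \pi}{2 a}.$$

Differentiating under the integral sign with respect to $a$,
$$\frac{dJ}{da} = \int_{0}^{\infty} \frac{6 a}{\left(a^{2} + s^{2}\right)^{2}} \, ds = \frac{3 \pi}{2 a^{2}},$$
so $\int_{0}^{\infty} - \frac{3}{\left(a^{2} + s^{2}\right)^{2}} \, ds = - \frac{3 \pi}{4 a^{3}}$.

Repeating — each differentiation of $1/(s^2+a^2)^j$ produces $-2ja/(s^2+a^2)^{j+1}$ — and dividing through by $-2ja$ at each step yields, after $3$ differentiations in total,
$$\int_{0}^{\infty} - \frac{3}{\left(a^{2} + s^{2}\right)^{4}} \, ds = - \frac{15 \pi}{32 a^{7}}.$$

Setting $a = \frac{7}{6}$:
$$I = - \frac{131220 \pi}{823543}.$$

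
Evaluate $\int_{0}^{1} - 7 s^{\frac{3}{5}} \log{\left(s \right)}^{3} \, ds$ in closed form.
$\frac{13125}{2048}$

Start from the elementary integral
$$J(a) = \int_{0}^{1} - 7 s^{a} \, ds = - \frac{7}{a + 1}.$$

Differentiating under the integral sign brings down a factor of $\ln s$:
$$\frac{dJ}{da} = \int_{0}^{1} - 7 s^{a} \log{\left(s \right)} \, ds = \frac{7}{\left(a + 1\right)^{2}}.$$

Repeating $3$ times in total — each differentiation brings down another $\ln s$ — gives
$$\frac{d^{3}J}{da^{3}} = \int_{0}^{1} - 7 s^{a} \log{\left(s \right)}^{3} \, ds = \frac{42}{\left(a + 1\right)^{4}},$$
and the integrand here is exactly the target integrand, so $I = \frac{42}{\left(a + 1\right)^{4}}$.

Setting $a = \frac{3}{5}$:
$$I = \frac{13125}{2048}.$$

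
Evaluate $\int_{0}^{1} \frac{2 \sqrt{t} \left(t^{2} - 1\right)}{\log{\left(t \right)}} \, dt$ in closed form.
$\log{\left(\frac{49}{9} \right)}$

Introduce a parameter $a$ in the exponent: let $I(a) = \int_{0}^{1} \frac{2 \left(- \sqrt{t} + t^{a}\right)}{\log{\left(t \right)}} \, dt$.

Since $\dfrac{\partial}{\partial a}\,t^{a} = t^{a} \ln t$, the $\ln t$ in the denominator cancels and
$$\frac{dI}{da} = \int_{0}^{1} 2 t^{a} \, dt = 2 \left[\frac{t^{a+1}}{a+1}\right]_0^1 = \frac{2}{a + 1}.$$

Integrating with respect to $a$ gives $I(a) = \log{\left(\frac{4 \left(a + 1\right)^{2}}{9} \right)} + C$.

At $a = \frac{1}{2}$ the integrand is identically $0$, so $I(\frac{1}{2}) = 0$. The closed form gives $0$, hence $C = 0$.

Setting $a = \frac{5}{2}$:
$$I = \log{\left(\frac{49}{9} \right)}.$$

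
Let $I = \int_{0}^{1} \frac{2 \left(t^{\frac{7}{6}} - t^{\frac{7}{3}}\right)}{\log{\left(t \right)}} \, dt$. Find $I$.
$\log{\left(\frac{169}{400} \right)}$

Consider the one-parameter family: let $I(a) = \int_{0}^{1} \frac{2 \left(- t^{\frac{7}{3}} + t^{a}\right)}{\log{\left(t \right)}} \, dt$.

Since $\dfrac{\partial}{\partial a}\,t^{a} = t^{a} \ln t$, the $\ln t$ in the denominator cancels and
$$\frac{dI}{da} = \int_{0}^{1} 2 t^{a} \, dt = 2 \left[\frac{t^{a+1}}{a+1}\right]_0^1 = \frac{2}{a + 1}.$$

Integrating with respect to $a$ gives $I(a) = \log{\left(\frac{9 \left(a + 1\right)^{2}}{100} \right)} + C$.

At $a = \frac{7}{3}$ the integrand is identically $0$, so $I(\frac{7}{3}) = 0$. The closed form gives $0$, hence $C = 0$.

Setting $a = \frac{7}{6}$:
$$I = \log{\left(\frac{169}{400} \right)}.$$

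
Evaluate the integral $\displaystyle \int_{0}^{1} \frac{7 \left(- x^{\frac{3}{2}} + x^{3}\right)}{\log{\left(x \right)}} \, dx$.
$- \log{\left(\frac{78125}{2097152} \right)}$

Replace the exponent $\frac{3}{2}$ by a parameter $a$: let $I(a) = \int_{0}^{1} \frac{7 \left(x^{3} - x^{a}\right)}{\log{\left(x \right)}} \, dx$.

Since $\dfrac{\partial}{\partial a}\,x^{a} = x^{a} \ln x$, the $\ln x$ in the denominator cancels and
$$\frac{dI}{da} = \int_{0}^{1} -7 x^{a} \, dx = -7 \left[\frac{x^{a+1}}{a+1}\right]_0^1 = - \frac{7}{a + 1}.$$

Integrating with respect to $a$ gives $I(a) = - \log{\left(\frac{\left(a + 1\right)^{7}}{16384} \right)} + C$.

At $a = 3$ the integrand is identically $0$, so $I(3) = 0$. The closed form gives $0$, hence $C = 0$.

Setting $a = \frac{3}{2}$:
$$I = - \log{\left(\frac{78125}{2097152} \right)}.$$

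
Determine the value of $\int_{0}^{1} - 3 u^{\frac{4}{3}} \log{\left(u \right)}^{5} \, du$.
$\frac{262440}{117649}$

Start from the elementary integral
$$J(a) = \int_{0}^{1} - 3 u^{a} \, du = - \frac{3}{a + 1}.$$

Differentiating under the integral sign brings down a factor of $\ln u$:
$$\frac{dJ}{da} = \int_{0}^{1} - 3 u^{a} \log{\left(u \right)} \, du = \frac{3}{\left(a + 1\right)^{2}}.$$

Repeating $5$ times in total — each differentiation brings down another $\ln u$ — gives
$$\frac{d^{5}J}{da^{5}} = \int_{0}^{1} - 3 u^{a} \log{\left(u \right)}^{5} \, du = \frac{360}{\left(a + 1\right)^{6}},$$
and the integrand here is exactly the target integrand, so $I = \frac{360}{\left(a + 1\right)^{6}}$.

Setting $a = \frac{4}{3}$:
$$I = \frac{262440}{117649}.$$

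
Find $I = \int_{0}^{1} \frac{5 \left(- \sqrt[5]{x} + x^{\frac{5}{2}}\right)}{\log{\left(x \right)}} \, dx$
$- \log{\left(\frac{248832}{52521875} \right)}$

Introduce a parameter $a$ in the exponent: let $I(a) = \int_{0}^{1} \frac{5 \left(x^{\frac{5}{2}} - x^{a}\right)}{\log{\left(x \right)}} \, dx$.

Since $\dfrac{\partial}{\partial a}\,x^{a} = x^{a} \ln x$, the $\ln x$ in the denominator cancels and
$$\frac{dI}{da} = \int_{0}^{1} -5 x^{a} \, dx = -5 \left[\frac{x^{a+1}}{a+1}\right]_0^1 = - \frac{5}{a + 1}.$$

Integrating with respect to $a$ gives $I(a) = - \log{\left(\frac{32 \left(a + 1\right)^{5}}{16807} \right)} + C$.

At $a = \frac{5}{2}$ the integrand is identically $0$, so $I(\frac{5}{2}) = 0$. The closed form gives $0$, hence $C = 0$.

Setting $a = \frac{1}{5}$:
$$I = - \log{\left(\frac{248832}{52521875} \right)}.$$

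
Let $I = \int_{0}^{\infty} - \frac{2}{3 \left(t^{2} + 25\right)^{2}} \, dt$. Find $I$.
$- \frac{\pi}{750}$

Recall the elementary integral
$$J(a) = \int_{0}^{\infty} - \frac{2}{3 \left(a^{2} + t^{2}\right)} \, dt = - \frac{\pi}{3 a}.$$

Differentiating under the integral sign with respect to $a$,
$$\frac{dJ}{da} = \int_{0}^{\infty} \frac{4 a}{3 \left(a^{2} + t^{2}\right)^{2}} \, dt = \frac{\pi}{3 a^{2}},$$
so $\int_{0}^{\infty} - \frac{2}{3 \left(a^{2} + t^{2}\right)^{2}} \, dt = - \frac{\pi}{6 a^{3}}$.

Setting $a = 5$:
$$I = - \frac{\pi}{750}.$$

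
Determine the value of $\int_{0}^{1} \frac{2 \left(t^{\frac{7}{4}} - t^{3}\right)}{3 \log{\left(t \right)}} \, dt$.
$- \log{\left(\frac{4 \sqrt[3]{44}}{11} \right)}$

Consider the one-parameter family: let $I(a) = \int_{0}^{1} \frac{2 \left(t^{\frac{7}{4}} - t^{a}\right)}{3 \log{\left(t \right)}} \, dt$.

Since $\dfrac{\partial}{\partial a}\,t^{a} = t^{a} \ln t$, the $\ln t$ in the denominator cancels and
$$\frac{dI}{da} = \int_{0}^{1} - \frac{2}{3} t^{a} \, dt = - \frac{2}{3} \left[\frac{t^{a+1}}{a+1}\right]_0^1 = - \frac{2}{3 a + 3}.$$

Integrating with respect to $a$ gives $I(a) = - \log{\left(\frac{2 \sqrt[3]{22} \left(a + 1\right)^{\frac{2}{3}}}{11} \right)} + C$.

At $a = \frac{7}{4}$ the integrand is identically $0$, so $I(\frac{7}{4}) = 0$. The closed form gives $0$, hence $C = 0$.

Setting $a = 3$:
$$I = - \log{\left(\frac{4 \sqrt[3]{44}}{11} \right)}.$$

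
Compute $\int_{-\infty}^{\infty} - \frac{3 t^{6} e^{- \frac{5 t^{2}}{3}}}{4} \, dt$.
$- \frac{243 \sqrt{15} \sqrt{\pi}}{4000}$

Consider the simpler parametrised integral
$$J(a) = \int_{-\infty}^{\infty} - \frac{3 e^{- a t^{2}}}{4} \, dt = - \frac{3 \sqrt{\pi}}{4 \sqrt{a}}.$$

Differentiating under the integral sign brings down a factor of $(-t^2)$:
$$\frac{dJ}{da} = \int_{-\infty}^{\infty} \frac{3 t^{2} e^{- a t^{2}}}{4} \, dt = \frac{3 \sqrt{\pi}}{8 a^{\frac{3}{2}}}.$$

Repeating $3$ times in total — each differentiation brings down another $(-t^2)$ — gives
$$\frac{d^{3}J}{da^{3}} = \int_{-\infty}^{\infty} \frac{3 t^{6} e^{- a t^{2}}}{4} \, dt = \frac{45 \sqrt{\pi}}{32 a^{\frac{7}{2}}},$$
and the integrand here is $(-1)^{3}$ times the target integrand, so $I = (-1)^{3}\,\frac{d^{3}J}{da^{3}} = - \frac{45 \sqrt{\pi}}{32 a^{\frac{7}{2}}}$.

Setting $a = \frac{5}{3}$:
$$I = - \frac{243 \sqrt{15} \sqrt{\pi}}{4000}.$$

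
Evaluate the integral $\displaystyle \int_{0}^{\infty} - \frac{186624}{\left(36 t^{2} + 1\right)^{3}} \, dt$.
$- 5832 \pi$

Recall the elementary integral
$$J(a) = \int_{0}^{\infty} - \frac{4}{a^{2} + t^{2}} \, dt = - \frac{2 \pi}{a}.$$

Differentiating under the integral sign with respect to $a$,
$$\frac{dJ}{da} = \int_{0}^{\infty} \frac{8 a}{\left(a^{2} + t^{2}\right)^{2}} \, dt = \frac{2 \pi}{a^{2}},$$
so $\int_{0}^{\infty} - \frac{4}{\left(a^{2} + t^{2}\right)^{2}} \, dt = - \frac{\pi}{a^{3}}$.

Repeating — each differentiation of $1/(t^2+a^2)^j$ produces $-2ja/(t^2+a^2)^{j+1}$ — and dividing through by $-2ja$ at each step yields, after $2$ differentiations in total,
$$\int_{0}^{\infty} - \frac{4}{\left(a^{2} + t^{2}\right)^{3}} \, dt = - \frac{3 \pi}{4 a^{5}}.$$

Setting $a = \frac{1}{6}$:
$$I = - 5832 \pi.$$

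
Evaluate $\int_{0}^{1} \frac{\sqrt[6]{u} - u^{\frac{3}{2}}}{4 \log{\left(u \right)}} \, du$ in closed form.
$- \frac{\log{\left(15 \right)}}{4} + \frac{\log{\left(7 \right)}}{4}$

Replace the exponent $\frac{1}{6}$ by a parameter $a$: let $I(a) = \int_{0}^{1} \frac{- u^{\frac{3}{2}} + u^{a}}{4 \log{\left(u \right)}} \, du$.

Since $\dfrac{\partial}{\partial a}\,u^{a} = u^{a} \ln u$, the $\ln u$ in the denominator cancels and
$$\frac{dI}{da} = \int_{0}^{1} \frac{1}{4} u^{a} \, du = \frac{1}{4} \left[\frac{u^{a+1}}{a+1}\right]_0^1 = \frac{1}{4 \left(a + 1\right)}.$$

Integrating with respect to $a$ gives $I(a) = \frac{\log{\left(a + 1 \right)}}{4} - \frac{\log{\left(5 \right)}}{4} + \frac{\log{\left(2 \right)}}{4} + C$.

At $a = \frac{3}{2}$ the integrand is identically $0$, so $I(\frac{3}{2}) = 0$. The closed form gives $0$, hence $C = 0$.

Setting $a = \frac{1}{6}$:
$$I = - \frac{\log{\left(15 \right)}}{4} + \frac{\log{\left(7 \right)}}{4}.$$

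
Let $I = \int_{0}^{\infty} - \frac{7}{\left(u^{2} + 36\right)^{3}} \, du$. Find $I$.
$- \frac{7 \pi}{41472}$

Start from the standard arctangent integral
$$J(a) = \int_{0}^{\infty} - \frac{7}{a^{2} + u^{2}} \, du = - \frac{7 \pi}{2 a}.$$

Differentiating under the integral sign with respect to $a$,
$$\frac{dJ}{da} = \int_{0}^{\infty} \frac{14 a}{\left(a^{2} + u^{2}\right)^{2}} \, du = \frac{7 \pi}{2 a^{2}},$$
so $\int_{0}^{\infty} - \frac{7}{\left(a^{2} + u^{2}\right)^{2}} \, du = - \frac{7 \pi}{4 a^{3}}$.

Repeating — each differentiation of $1/(u^2+a^2)^j$ produces $-2ja/(u^2+a^2)^{j+1}$ — and dividing through by $-2ja$ at each step yields, after $2$ differentiations in total,
$$\int_{0}^{\infty} - \frac{7}{\left(a^{2} + u^{2}\right)^{3}} \, du = - \frac{21 \pi}{16 a^{5}}.$$

Setting $a = 6$:
$$I = - \frac{7 \pi}{41472}.$$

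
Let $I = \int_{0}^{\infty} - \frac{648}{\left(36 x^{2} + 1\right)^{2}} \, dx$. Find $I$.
$- 27 \pi$

Recall the elementary integral
$$J(a) = \int_{0}^{\infty} - \frac{1}{2 \left(a^{2} + x^{2}\right)} \, dx = - \frac{\pi}{4 a}.$$

Differentiating under the integral sign with respect to $a$,
$$\frac{dJ}{da} = \int_{0}^{\infty} \frac{a}{\left(a^{2} + x^{2}\right)^{2}} \, dx = \frac{\pi}{4 a^{2}},$$
so $\int_{0}^{\infty} - \frac{1}{2 \left(a^{2} + x^{2}\right)^{2}} \, dx = - \frac{\pi}{8 a^{3}}$.

Setting $a = \frac{1}{6}$:
$$I = - 27 \pi.$$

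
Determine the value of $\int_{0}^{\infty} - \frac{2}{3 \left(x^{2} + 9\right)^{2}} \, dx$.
$- \frac{\pi}{162}$

Start from the standard arctangent integral
$$J(a) = \int_{0}^{\infty} - \frac{2}{3 \left(a^{2} + x^{2}\right)} \, dx = - \frac{\pi}{3 a}.$$

Differentiating under the integral sign with respect to $a$,
$$\frac{dJ}{da} = \int_{0}^{\infty} \frac{4 a}{3 \left(a^{2} + x^{2}\right)^{2}} \, dx = \frac{\pi}{3 a^{2}},$$
so $\int_{0}^{\infty} - \frac{2}{3 \left(a^{2} + x^{2}\right)^{2}} \, dx = - \frac{\pi}{6 a^{3}}$.

Setting $a = 3$:
$$I = - \frac{\pi}{162}.$$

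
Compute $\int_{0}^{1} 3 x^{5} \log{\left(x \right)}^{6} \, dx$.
$\frac{5}{648}$

Consider the simpler parametrised integral
$$J(a) = \int_{0}^{1} 3 x^{a} \, dx = \frac{3}{a + 1}.$$

Differentiating under the integral sign brings down a factor of $\ln x$:
$$\frac{dJ}{da} = \int_{0}^{1} 3 x^{a} \log{\left(x \right)} \, dx = - \frac{3}{\left(a + 1\right)^{2}}.$$

Repeating $6$ times in total — each differentiation brings down another $\ln x$ — gives
$$\frac{d^{6}J}{da^{6}} = \int_{0}^{1} 3 x^{a} \log{\left(x \right)}^{6} \, dx = \frac{2160}{\left(a + 1\right)^{7}},$$
and the integrand here is exactly the target integrand, so $I = \frac{2160}{\left(a + 1\right)^{7}}$.

Setting $a = 5$:
$$I = \frac{5}{648}.$$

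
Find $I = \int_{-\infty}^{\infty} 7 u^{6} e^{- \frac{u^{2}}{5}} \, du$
$\frac{13125 \sqrt{5} \sqrt{\pi}}{8}$

Consider the simpler parametrised integral
$$J(a) = \int_{-\infty}^{\infty} 7 e^{- a u^{2}} \, du = \frac{7 \sqrt{\pi}}{\sqrt{a}}.$$

Differentiating under the integral sign brings down a factor of $(-u^2)$:
$$\frac{dJ}{da} = \int_{-\infty}^{\infty} - 7 u^{2} e^{- a u^{2}} \, du = - \frac{7 \sqrt{\pi}}{2 a^{\frac{3}{2}}}.$$

Repeating $3$ times in total — each differentiation brings down another $(-u^2)$ — gives
$$\frac{d^{3}J}{da^{3}} = \int_{-\infty}^{\infty} - 7 u^{6} e^{- a u^{2}} \, du = - \frac{105 \sqrt{\pi}}{8 a^{\frac{7}{2}}},$$
and the integrand here is $(-1)^{3}$ times the target integrand, so $I = (-1)^{3}\,\frac{d^{3}J}{da^{3}} = \frac{105 \sqrt{\pi}}{8 a^{\frac{7}{2}}}$.

Setting $a = \frac{1}{5}$:
$$I = \frac{13125 \sqrt{5} \sqrt{\pi}}{8}.$$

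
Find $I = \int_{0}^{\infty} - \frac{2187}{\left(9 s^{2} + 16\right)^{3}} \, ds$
$- \frac{2187 \pi}{16384}$

Start from the standard arctangent integral
$$J(a) = \int_{0}^{\infty} - \frac{3}{a^{2} + s^{2}} \, ds = - \frac{3 \pi}{2 a}.$$

Differentiating under the integral sign with respect to $a$,
$$\frac{dJ}{da} = \int_{0}^{\infty} \frac{6 a}{\left(a^{2} + s^{2}\right)^{2}} \, ds = \frac{3 \pi}{2 a^{2}},$$
so $\int_{0}^{\infty} - \frac{3}{\left(a^{2} + s^{2}\right)^{2}} \, ds = - \frac{3 \pi}{4 a^{3}}$.

Repeating — each differentiation of $1/(s^2+a^2)^j$ produces $-2ja/(s^2+a^2)^{j+1}$ — and dividing through by $-2ja$ at each step yields, after $2$ differentiations in total,
$$\int_{0}^{\infty} - \frac{3}{\left(a^{2} + s^{2}\right)^{3}} \, ds = - \frac{9 \pi}{16 a^{5}}.$$

Setting $a = \frac{4}{3}$:
$$I = - \frac{2187 \pi}{16384}.$$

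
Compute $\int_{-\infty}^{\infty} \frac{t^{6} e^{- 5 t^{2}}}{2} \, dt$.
$\frac{3 \sqrt{5} \sqrt{\pi}}{2000}$

Begin with the known integral
$$J(a) = \int_{-\infty}^{\infty} \frac{e^{- a t^{2}}}{2} \, dt = \frac{\sqrt{\pi}}{2 \sqrt{a}}.$$

Differentiating under the integral sign brings down a factor of $(-t^2)$:
$$\frac{dJ}{da} = \int_{-\infty}^{\infty} - \frac{t^{2} e^{- a t^{2}}}{2} \, dt = - \frac{\sqrt{\pi}}{4 a^{\frac{3}{2}}}.$$

Repeating $3$ times in total — each differentiation brings down another $(-t^2)$ — gives
$$\frac{d^{3}J}{da^{3}} = \int_{-\infty}^{\infty} - \frac{t^{6} e^{- a t^{2}}}{2} \, dt = - \frac{15 \sqrt{\pi}}{16 a^{\frac{7}{2}}},$$
and the integrand here is $(-1)^{3}$ times the target integrand, so $I = (-1)^{3}\,\frac{d^{3}J}{da^{3}} = \frac{15 \sqrt{\pi}}{16 a^{\frac{7}{2}}}$.

Setting $a = 5$:
$$I = \frac{3 \sqrt{5} \sqrt{\pi}}{2000}.$$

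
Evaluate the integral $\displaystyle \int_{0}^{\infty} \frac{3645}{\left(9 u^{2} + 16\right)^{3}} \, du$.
$\frac{3645 \pi}{16384}$

Recall the elementary integral
$$J(a) = \int_{0}^{\infty} \frac{5}{a^{2} + u^{2}} \, du = \frac{5 \pi}{2 a}.$$

Differentiating under the integral sign with respect to $a$,
$$\frac{dJ}{da} = \int_{0}^{\infty} - \frac{10 a}{\left(a^{2} + u^{2}\right)^{2}} \, du = - \frac{5 \pi}{2 a^{2}},$$
so $\int_{0}^{\infty} \frac{5}{\left(a^{2} + u^{2}\right)^{2}} \, du = \frac{5 \pi}{4 a^{3}}$.

Repeating — each differentiation of $1/(u^2+a^2)^j$ produces $-2ja/(u^2+a^2)^{j+1}$ — and dividing through by $-2ja$ at each step yields, after $2$ differentiations in total,
$$\int_{0}^{\infty} \frac{5}{\left(a^{2} + u^{2}\right)^{3}} \, du = \frac{15 \pi}{16 a^{5}}.$$

Setting $a = \frac{4}{3}$:
$$I = \frac{3645 \pi}{16384}.$$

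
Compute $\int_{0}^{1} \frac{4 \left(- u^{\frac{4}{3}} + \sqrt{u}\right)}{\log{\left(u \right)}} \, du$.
$\log{\left(\frac{6561}{38416} \right)}$

Replace the exponent $\frac{1}{2}$ by a parameter $a$: let $I(a) = \int_{0}^{1} \frac{4 \left(- u^{\frac{4}{3}} + u^{a}\right)}{\log{\left(u \right)}} \, du$.

Since $\dfrac{\partial}{\partial a}\,u^{a} = u^{a} \ln u$, the $\ln u$ in the denominator cancels and
$$\frac{dI}{da} = \int_{0}^{1} 4 u^{a} \, du = 4 \left[\frac{u^{a+1}}{a+1}\right]_0^1 = \frac{4}{a + 1}.$$

Integrating with respect to $a$ gives $I(a) = \log{\left(\frac{81 \left(a + 1\right)^{4}}{2401} \right)} + C$.

At $a = \frac{4}{3}$ the integrand is identically $0$, so $I(\frac{4}{3}) = 0$. The closed form gives $0$, hence $C = 0$.

Setting $a = \frac{1}{2}$:
$$I = \log{\left(\frac{6561}{38416} \right)}.$$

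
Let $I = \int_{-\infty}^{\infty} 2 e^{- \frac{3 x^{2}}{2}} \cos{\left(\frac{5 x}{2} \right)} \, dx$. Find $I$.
$\frac{2 \sqrt{6} \sqrt{\pi}}{3 e^{\frac{25}{24}}}$

Define $I(b) = \int_{-\infty}^{\infty} 2 e^{- \frac{3 x^{2}}{2}} \cos{\left(b x \right)} \, dx$.

Differentiating under the integral sign,
$$I'(b) = \int_{-\infty}^{\infty} - 2 x e^{- \frac{3 x^{2}}{2}} \sin{\left(b x \right)} \, dx.$$

Integrate $\int_{-\infty}^{\infty} x \sin(b x)\, e^{- \frac{3 x^{2}}{2}}\, dx$ by parts with $u = \sin(b x)$ and $dv = x\, e^{- \frac{3 x^{2}}{2}}\, dx$, giving $v = - \frac{e^{- \frac{3 x^{2}}{2}}}{3}$. The boundary term vanishes and
$$\int_{-\infty}^{\infty} x \sin(b x)\, e^{- \frac{3 x^{2}}{2}}\, dx = \frac{b}{3} \int_{-\infty}^{\infty} \cos(b x)\, e^{- \frac{3 x^{2}}{2}}\, dx,$$
so $I'(b) = - \frac{b}{3}\, I(b)$.

This is a separable first-order ODE; solving with the initial condition $I(0) = \int_{-\infty}^{\infty} 2 e^{- \frac{3 x^{2}}{2}}\,dx = \frac{2 \sqrt{6} \sqrt{\pi}}{3}$ gives
$$I(b) = \frac{2 \sqrt{6} \sqrt{\pi} e^{- \frac{b^{2}}{6}}}{3}.$$

Setting $b = \frac{5}{2}$:
$$I = \frac{2 \sqrt{6} \sqrt{\pi}}{3 e^{\frac{25}{24}}}.$$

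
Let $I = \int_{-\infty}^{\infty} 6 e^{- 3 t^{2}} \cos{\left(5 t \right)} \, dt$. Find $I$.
$\frac{2 \sqrt{3} \sqrt{\pi}}{e^{\frac{25}{12}}}$

Define $I(b) = \int_{-\infty}^{\infty} 6 e^{- 3 t^{2}} \cos{\left(b t \right)} \, dt$.

Differentiating under the integral sign,
$$I'(b) = \int_{-\infty}^{\infty} - 6 t e^{- 3 t^{2}} \sin{\left(b t \right)} \, dt.$$

Integrate $\int_{-\infty}^{\infty} t \sin(b t)\, e^{- 3 t^{2}}\, dt$ by parts with $u = \sin(b t)$ and $dv = t\, e^{- 3 t^{2}}\, dt$, giving $v = - \frac{e^{- 3 t^{2}}}{6}$. The boundary term vanishes and
$$\int_{-\infty}^{\infty} t \sin(b t)\, e^{- 3 t^{2}}\, dt = \frac{b}{6} \int_{-\infty}^{\infty} \cos(b t)\, e^{- 3 t^{2}}\, dt,$$
so $I'(b) = - \frac{b}{6}\, I(b)$.

This is a separable first-order ODE; solving with the initial condition $I(0) = \int_{-\infty}^{\infty} 6 e^{- 3 t^{2}}\,dt = 2 \sqrt{3} \sqrt{\pi}$ gives
$$I(b) = 2 \sqrt{3} \sqrt{\pi} e^{- \frac{b^{2}}{12}}.$$

Setting $b = 5$:
$$I = \frac{2 \sqrt{3} \sqrt{\pi}}{e^{\frac{25}{12}}}.$$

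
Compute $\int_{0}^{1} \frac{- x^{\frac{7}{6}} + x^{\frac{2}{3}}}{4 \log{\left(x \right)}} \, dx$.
$- \frac{\log{\left(13 \right)}}{4} + \frac{\log{\left(10 \right)}}{4}$

Consider the one-parameter family: let $I(a) = \int_{0}^{1} \frac{x^{\frac{2}{3}} - x^{a}}{4 \log{\left(x \right)}} \, dx$.

Since $\dfrac{\partial}{\partial a}\,x^{a} = x^{a} \ln x$, the $\ln x$ in the denominator cancels and
$$\frac{dI}{da} = \int_{0}^{1} - \frac{1}{4} x^{a} \, dx = - \frac{1}{4} \left[\frac{x^{a+1}}{a+1}\right]_0^1 = - \frac{1}{4 a + 4}.$$

Integrating with respect to $a$ gives $I(a) = - \frac{\log{\left(a + 1 \right)}}{4} - \frac{\log{\left(3 \right)}}{4} + \frac{\log{\left(5 \right)}}{4} + C$.

At $a = \frac{2}{3}$ the integrand is identically $0$, so $I(\frac{2}{3}) = 0$. The closed form gives $0$, hence $C = 0$.

Setting $a = \frac{7}{6}$:
$$I = - \frac{\log{\left(13 \right)}}{4} + \frac{\log{\left(10 \right)}}{4}.$$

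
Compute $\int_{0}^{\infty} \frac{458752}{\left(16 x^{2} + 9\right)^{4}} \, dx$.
$\frac{17920 \pi}{2187}$

Recall the elementary integral
$$J(a) = \int_{0}^{\infty} \frac{7}{a^{2} + x^{2}} \, dx = \frac{7 \pi}{2 a}.$$

Differentiating under the integral sign with respect to $a$,
$$\frac{dJ}{da} = \int_{0}^{\infty} - \frac{14 a}{\left(a^{2} + x^{2}\right)^{2}} \, dx = - \frac{7 \pi}{2 a^{2}},$$
so $\int_{0}^{\infty} \frac{7}{\left(a^{2} + x^{2}\right)^{2}} \, dx = \frac{7 \pi}{4 a^{3}}$.

Repeating — each differentiation of $1/(x^2+a^2)^j$ produces $-2ja/(x^2+a^2)^{j+1}$ — and dividing through by $-2ja$ at each step yields, after $3$ differentiations in total,
$$\int_{0}^{\infty} \frac{7}{\left(a^{2} + x^{2}\right)^{4}} \, dx = \frac{35 \pi}{32 a^{7}}.$$

Setting $a = \frac{3}{4}$:
$$I = \frac{17920 \pi}{2187}.$$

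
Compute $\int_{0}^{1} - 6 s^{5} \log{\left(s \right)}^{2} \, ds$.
$- \frac{1}{18}$

Start from the elementary integral
$$J(a) = \int_{0}^{1} - 6 s^{a} \, ds = - \frac{6}{a + 1}.$$

Differentiating under the integral sign brings down a factor of $\ln s$:
$$\frac{dJ}{da} = \int_{0}^{1} - 6 s^{a} \log{\left(s \right)} \, ds = \frac{6}{\left(a + 1\right)^{2}}.$$

Repeating twice in total — each differentiation brings down another $\ln s$ — gives
$$\frac{d^{2}J}{da^{2}} = \int_{0}^{1} - 6 s^{a} \log{\left(s \right)}^{2} \, ds = - \frac{12}{\left(a + 1\right)^{3}},$$
and the integrand here is exactly the target integrand, so $I = - \frac{12}{\left(a + 1\right)^{3}}$.

Setting $a = 5$:
$$I = - \frac{1}{18}.$$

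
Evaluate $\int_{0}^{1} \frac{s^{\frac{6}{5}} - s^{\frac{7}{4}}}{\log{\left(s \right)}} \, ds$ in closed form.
$- \log{\left(\frac{5}{4} \right)}$

Consider the one-parameter family: let $I(a) = \int_{0}^{1} \frac{s^{\frac{6}{5}} - s^{a}}{\log{\left(s \right)}} \, ds$.

Since $\dfrac{\partial}{\partial a}\,s^{a} = s^{a} \ln s$, the $\ln s$ in the denominator cancels and
$$\frac{dI}{da} = \int_{0}^{1} -1 s^{a} \, ds = -1 \left[\frac{s^{a+1}}{a+1}\right]_0^1 = - \frac{1}{a + 1}.$$

Integrating with respect to $a$ gives $I(a) = - \log{\left(\frac{5 a}{11} + \frac{5}{11} \right)} + C$.

At $a = \frac{6}{5}$ the integrand is identically $0$, so $I(\frac{6}{5}) = 0$. The closed form gives $0$, hence $C = 0$.

Setting $a = \frac{7}{4}$:
$$I = - \log{\left(\frac{5}{4} \right)}.$$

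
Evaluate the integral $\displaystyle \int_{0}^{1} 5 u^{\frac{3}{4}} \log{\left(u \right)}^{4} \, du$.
$\frac{122880}{16807}$

Consider the simpler parametrised integral
$$J(a) = \int_{0}^{1} 5 u^{a} \, du = \frac{5}{a + 1}.$$

Differentiating under the integral sign brings down a factor of $\ln u$:
$$\frac{dJ}{da} = \int_{0}^{1} 5 u^{a} \log{\left(u \right)} \, du = - \frac{5}{\left(a + 1\right)^{2}}.$$

Repeating $4$ times in total — each differentiation brings down another $\ln u$ — gives
$$\frac{d^{4}J}{da^{4}} = \int_{0}^{1} 5 u^{a} \log{\left(u \right)}^{4} \, du = \frac{120}{\left(a + 1\right)^{5}},$$
and the integrand here is exactly the target integrand, so $I = \frac{120}{\left(a + 1\right)^{5}}$.

Setting $a = \frac{3}{4}$:
$$I = \frac{122880}{16807}.$$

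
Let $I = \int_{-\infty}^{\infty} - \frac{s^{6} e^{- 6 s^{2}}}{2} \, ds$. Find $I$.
$- \frac{5 \sqrt{6} \sqrt{\pi}}{6912}$

Begin with the known integral
$$J(a) = \int_{-\infty}^{\infty} - \frac{e^{- a s^{2}}}{2} \, ds = - \frac{\sqrt{\pi}}{2 \sqrt{a}}.$$

Differentiating under the integral sign brings down a factor of $(-s^2)$:
$$\frac{dJ}{da} = \int_{-\infty}^{\infty} \frac{s^{2} e^{- a s^{2}}}{2} \, ds = \frac{\sqrt{\pi}}{4 a^{\frac{3}{2}}}.$$

Repeating $3$ times in total — each differentiation brings down another $(-s^2)$ — gives
$$\frac{d^{3}J}{da^{3}} = \int_{-\infty}^{\infty} \frac{s^{6} e^{- a s^{2}}}{2} \, ds = \frac{15 \sqrt{\pi}}{16 a^{\frac{7}{2}}},$$
and the integrand here is $(-1)^{3}$ times the target integrand, so $I = (-1)^{3}\,\frac{d^{3}J}{da^{3}} = - \frac{15 \sqrt{\pi}}{16 a^{\frac{7}{2}}}$.

Setting $a = 6$:
$$I = - \frac{5 \sqrt{6} \sqrt{\pi}}{6912}.$$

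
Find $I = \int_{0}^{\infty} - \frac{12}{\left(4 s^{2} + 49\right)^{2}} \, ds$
$- \frac{3 \pi}{686}$

Start from the standard arctangent integral
$$J(a) = \int_{0}^{\infty} - \frac{3}{4 \left(a^{2} + s^{2}\right)} \, ds = - \frac{3 \pi}{8 a}.$$

Differentiating under the integral sign with respect to $a$,
$$\frac{dJ}{da} = \int_{0}^{\infty} \frac{3 a}{2 \left(a^{2} + s^{2}\right)^{2}} \, ds = \frac{3 \pi}{8 a^{2}},$$
so $\int_{0}^{\infty} - \frac{3}{4 \left(a^{2} + s^{2}\right)^{2}} \, ds = - \frac{3 \pi}{16 a^{3}}$.

Setting $a = \frac{7}{2}$:
$$I = - \frac{3 \pi}{686}.$$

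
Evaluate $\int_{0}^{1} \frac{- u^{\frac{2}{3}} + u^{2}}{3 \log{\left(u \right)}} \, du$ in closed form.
$\log{\left(\frac{15^{\frac{2}{3}}}{5} \right)}$

Replace the exponent $\frac{2}{3}$ by a parameter $a$: let $I(a) = \int_{0}^{1} \frac{u^{2} - u^{a}}{3 \log{\left(u \right)}} \, du$.

Since $\dfrac{\partial}{\partial a}\,u^{a} = u^{a} \ln u$, the $\ln u$ in the denominator cancels and
$$\frac{dI}{da} = \int_{0}^{1} - \frac{1}{3} u^{a} \, du = - \frac{1}{3} \left[\frac{u^{a+1}}{a+1}\right]_0^1 = - \frac{1}{3 a + 3}.$$

Integrating with respect to $a$ gives $I(a) = - \frac{\log{\left(a + 1 \right)}}{3} + \frac{\log{\left(3 \right)}}{3} + C$.

At $a = 2$ the integrand is identically $0$, so $I(2) = 0$. The closed form gives $0$, hence $C = 0$.

Setting $a = \frac{2}{3}$:
$$I = \log{\left(\frac{15^{\frac{2}{3}}}{5} \right)}.$$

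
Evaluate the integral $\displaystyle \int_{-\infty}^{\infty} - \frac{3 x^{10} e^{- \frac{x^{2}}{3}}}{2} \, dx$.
$- \frac{688905 \sqrt{3} \sqrt{\pi}}{64}$

Start from the elementary integral
$$J(a) = \int_{-\infty}^{\infty} - \frac{3 e^{- a x^{2}}}{2} \, dx = - \frac{3 \sqrt{\pi}}{2 \sqrt{a}}.$$

Differentiating under the integral sign brings down a factor of $(-x^2)$:
$$\frac{dJ}{da} = \int_{-\infty}^{\infty} \frac{3 x^{2} e^{- a x^{2}}}{2} \, dx = \frac{3 \sqrt{\pi}}{4 a^{\frac{3}{2}}}.$$

Repeating $5$ times in total — each differentiation brings down another $(-x^2)$ — gives
$$\frac{d^{5}J}{da^{5}} = \int_{-\infty}^{\infty} \frac{3 x^{10} e^{- a x^{2}}}{2} \, dx = \frac{2835 \sqrt{\pi}}{64 a^{\frac{11}{2}}},$$
and the integrand here is $(-1)^{5}$ times the target integrand, so $I = (-1)^{5}\,\frac{d^{5}J}{da^{5}} = - \frac{2835 \sqrt{\pi}}{64 a^{\frac{11}{2}}}$.

Setting $a = \frac{1}{3}$:
$$I = - \frac{688905 \sqrt{3} \sqrt{\pi}}{64}.$$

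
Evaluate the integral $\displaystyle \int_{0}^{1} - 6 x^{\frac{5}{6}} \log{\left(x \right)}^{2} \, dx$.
$- \frac{2592}{1331}$

Begin with the known integral
$$J(a) = \int_{0}^{1} - 6 x^{a} \, dx = - \frac{6}{a + 1}.$$

Differentiating under the integral sign brings down a factor of $\ln x$:
$$\frac{dJ}{da} = \int_{0}^{1} - 6 x^{a} \log{\left(x \right)} \, dx = \frac{6}{\left(a + 1\right)^{2}}.$$

Repeating twice in total — each differentiation brings down another $\ln x$ — gives
$$\frac{d^{2}J}{da^{2}} = \int_{0}^{1} - 6 x^{a} \log{\left(x \right)}^{2} \, dx = - \frac{12}{\left(a + 1\right)^{3}},$$
and the integrand here is exactly the target integrand, so $I = - \frac{12}{\left(a + 1\right)^{3}}$.

Setting $a = \frac{5}{6}$:
$$I = - \frac{2592}{1331}.$$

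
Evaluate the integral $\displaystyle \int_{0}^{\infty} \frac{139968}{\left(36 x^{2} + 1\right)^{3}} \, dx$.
$4374 \pi$

Begin with the known result
$$J(a) = \int_{0}^{\infty} \frac{3}{a^{2} + x^{2}} \, dx = \frac{3 \pi}{2 a}.$$

Differentiating under the integral sign with respect to $a$,
$$\frac{dJ}{da} = \int_{0}^{\infty} - \frac{6 a}{\left(a^{2} + x^{2}\right)^{2}} \, dx = - \frac{3 \pi}{2 a^{2}},$$
so $\int_{0}^{\infty} \frac{3}{\left(a^{2} + x^{2}\right)^{2}} \, dx = \frac{3 \pi}{4 a^{3}}$.

Repeating — each differentiation of $1/(x^2+a^2)^j$ produces $-2ja/(x^2+a^2)^{j+1}$ — and dividing through by $-2ja$ at each step yields, after $2$ differentiations in total,
$$\int_{0}^{\infty} \frac{3}{\left(a^{2} + x^{2}\right)^{3}} \, dx = \frac{9 \pi}{16 a^{5}}.$$

Setting $a = \frac{1}{6}$:
$$I = 4374 \pi.$$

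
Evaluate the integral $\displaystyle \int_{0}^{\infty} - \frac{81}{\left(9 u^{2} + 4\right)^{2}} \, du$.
$- \frac{27 \pi}{32}$

Begin with the known result
$$J(a) = \int_{0}^{\infty} - \frac{1}{a^{2} + u^{2}} \, du = - \frac{\pi}{2 a}.$$

Differentiating under the integral sign with respect to $a$,
$$\frac{dJ}{da} = \int_{0}^{\infty} \frac{2 a}{\left(a^{2} + u^{2}\right)^{2}} \, du = \frac{\pi}{2 a^{2}},$$
so $\int_{0}^{\infty} - \frac{1}{\left(a^{2} + u^{2}\right)^{2}} \, du = - \frac{\pi}{4 a^{3}}$.

Setting $a = \frac{2}{3}$:
$$I = - \frac{27 \pi}{32}.$$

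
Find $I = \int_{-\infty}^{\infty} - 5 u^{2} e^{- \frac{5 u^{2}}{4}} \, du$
$- \frac{4 \sqrt{5} \sqrt{\pi}}{5}$

Start from the elementary integral
$$J(a) = \int_{-\infty}^{\infty} - 5 e^{- a u^{2}} \, du = - \frac{5 \sqrt{\pi}}{\sqrt{a}}.$$

Differentiating under the integral sign brings down a factor of $(-u^2)$:
$$\frac{dJ}{da} = \int_{-\infty}^{\infty} 5 u^{2} e^{- a u^{2}} \, du = \frac{5 \sqrt{\pi}}{2 a^{\frac{3}{2}}}.$$

The integral on the left is $-I$, so $I = - \frac{5 \sqrt{\pi}}{2 a^{\frac{3}{2}}}$.

Setting $a = \frac{5}{4}$:
$$I = - \frac{4 \sqrt{5} \sqrt{\pi}}{5}.$$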